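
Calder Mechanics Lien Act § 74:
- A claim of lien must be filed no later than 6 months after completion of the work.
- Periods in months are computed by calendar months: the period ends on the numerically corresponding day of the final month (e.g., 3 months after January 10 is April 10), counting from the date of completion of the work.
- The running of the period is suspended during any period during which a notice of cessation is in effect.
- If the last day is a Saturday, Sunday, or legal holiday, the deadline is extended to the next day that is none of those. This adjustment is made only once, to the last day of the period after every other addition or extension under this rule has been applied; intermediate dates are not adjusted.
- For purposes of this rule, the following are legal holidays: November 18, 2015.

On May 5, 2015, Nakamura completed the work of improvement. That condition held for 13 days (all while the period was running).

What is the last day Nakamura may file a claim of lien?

November 19, 2015

6 months after May 5, 2015 is November 5, 2015.
Tolling adds 13 days: November 5, 2015 + 13 days = November 18, 2015.
November 18, 2015 is a listed holiday. The next qualifying day is November 19, 2015.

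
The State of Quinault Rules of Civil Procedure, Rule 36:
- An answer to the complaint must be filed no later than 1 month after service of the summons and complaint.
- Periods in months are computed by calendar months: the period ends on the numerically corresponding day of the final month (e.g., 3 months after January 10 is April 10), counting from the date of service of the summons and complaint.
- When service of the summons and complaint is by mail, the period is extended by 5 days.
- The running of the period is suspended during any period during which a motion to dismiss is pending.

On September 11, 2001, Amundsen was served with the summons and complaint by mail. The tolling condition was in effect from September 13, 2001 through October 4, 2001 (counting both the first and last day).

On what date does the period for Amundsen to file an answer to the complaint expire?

November 7, 2001

1 month after September 11, 2001 is October 11, 2001.
Service was by mail, adding 5 days: October 11, 2001 + 5 days = October 16, 2001.
From September 13, 2001 through October 4, 2001 inclusive is 22 days; tolling adds 22 days: October 16, 2001 + 22 days = November 7, 2001.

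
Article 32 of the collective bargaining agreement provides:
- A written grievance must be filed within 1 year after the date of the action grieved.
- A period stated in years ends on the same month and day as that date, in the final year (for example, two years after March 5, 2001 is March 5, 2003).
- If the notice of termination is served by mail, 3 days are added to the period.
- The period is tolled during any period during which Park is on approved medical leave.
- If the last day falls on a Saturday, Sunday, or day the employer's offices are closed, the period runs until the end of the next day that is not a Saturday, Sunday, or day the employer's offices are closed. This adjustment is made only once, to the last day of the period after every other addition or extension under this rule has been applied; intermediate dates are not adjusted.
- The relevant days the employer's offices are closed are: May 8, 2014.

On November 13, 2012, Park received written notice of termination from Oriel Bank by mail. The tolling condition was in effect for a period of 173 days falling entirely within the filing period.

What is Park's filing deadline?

1 year after November 13, 2012 is November 13, 2013.
Service was by mail, adding 3 days: November 13, 2013 + 3 days = November 16, 2013.
Tolling adds 173 days: November 16, 2013 + 173 days = May 8, 2014.
May 8, 2014 is a listed holiday. The next qualifying day is May 9, 2014.

May 9, 2014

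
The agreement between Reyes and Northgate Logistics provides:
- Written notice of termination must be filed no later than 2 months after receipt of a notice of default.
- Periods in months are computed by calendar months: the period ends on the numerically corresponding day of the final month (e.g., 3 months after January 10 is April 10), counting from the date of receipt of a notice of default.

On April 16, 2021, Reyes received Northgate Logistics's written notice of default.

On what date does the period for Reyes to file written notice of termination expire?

2 months after April 16, 2021 is June 16, 2021.

June 16, 2021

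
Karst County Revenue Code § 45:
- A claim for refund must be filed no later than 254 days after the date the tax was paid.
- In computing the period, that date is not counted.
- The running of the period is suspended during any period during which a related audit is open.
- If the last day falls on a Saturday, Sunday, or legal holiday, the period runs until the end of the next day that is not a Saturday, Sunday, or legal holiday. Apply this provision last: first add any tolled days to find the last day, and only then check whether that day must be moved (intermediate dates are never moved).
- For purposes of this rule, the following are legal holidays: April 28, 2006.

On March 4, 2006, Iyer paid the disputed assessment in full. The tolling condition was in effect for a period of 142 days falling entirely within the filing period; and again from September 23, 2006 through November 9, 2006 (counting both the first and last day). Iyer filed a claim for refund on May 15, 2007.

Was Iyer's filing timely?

Yes

254 days after March 4, 2006 is November 13, 2006.
Tolling adds 142 days: November 13, 2006 + 142 days = April 4, 2007.
From September 23, 2006 through November 9, 2006 inclusive is 48 days; tolling adds 48 days: April 4, 2007 + 48 days = May 22, 2007.
May 22, 2007 is a Tuesday and not a legal holiday, so no extension applies.
The deadline is May 22, 2007; the filing on May 15, 2007 is on or before that date.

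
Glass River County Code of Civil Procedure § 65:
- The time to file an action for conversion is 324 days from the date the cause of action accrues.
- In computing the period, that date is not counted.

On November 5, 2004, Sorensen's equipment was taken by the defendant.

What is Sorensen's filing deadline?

September 25, 2005

324 days after November 5, 2004 is September 25, 2005.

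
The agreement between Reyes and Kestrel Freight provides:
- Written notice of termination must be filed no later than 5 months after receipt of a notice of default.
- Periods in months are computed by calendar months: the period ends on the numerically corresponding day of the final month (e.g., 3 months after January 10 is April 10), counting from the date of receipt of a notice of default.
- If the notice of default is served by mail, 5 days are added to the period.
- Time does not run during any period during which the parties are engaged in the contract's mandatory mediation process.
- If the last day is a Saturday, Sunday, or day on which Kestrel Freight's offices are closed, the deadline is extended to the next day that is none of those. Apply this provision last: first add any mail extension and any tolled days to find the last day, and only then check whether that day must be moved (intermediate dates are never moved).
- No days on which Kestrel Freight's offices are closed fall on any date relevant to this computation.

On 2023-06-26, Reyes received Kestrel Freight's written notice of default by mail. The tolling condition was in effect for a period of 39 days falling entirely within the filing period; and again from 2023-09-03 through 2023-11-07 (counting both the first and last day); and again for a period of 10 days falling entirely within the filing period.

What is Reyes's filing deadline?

5 months after 2023-06-26 is November 26, 2023.
Service was by mail, adding 5 days: November 26, 2023 + 5 days = December 1, 2023.
Tolling adds 39 days: December 1, 2023 + 39 days = January 9, 2024.
From September 3, 2023 through November 7, 2023 inclusive is 66 days; tolling adds 66 days: January 9, 2024 + 66 days = March 15, 2024.
Tolling adds 10 days: March 15, 2024 + 10 days = March 25, 2024.
March 25, 2024 is a Monday and not a day on which Kestrel Freight's offices are closed, so no extension applies.

March 25, 2024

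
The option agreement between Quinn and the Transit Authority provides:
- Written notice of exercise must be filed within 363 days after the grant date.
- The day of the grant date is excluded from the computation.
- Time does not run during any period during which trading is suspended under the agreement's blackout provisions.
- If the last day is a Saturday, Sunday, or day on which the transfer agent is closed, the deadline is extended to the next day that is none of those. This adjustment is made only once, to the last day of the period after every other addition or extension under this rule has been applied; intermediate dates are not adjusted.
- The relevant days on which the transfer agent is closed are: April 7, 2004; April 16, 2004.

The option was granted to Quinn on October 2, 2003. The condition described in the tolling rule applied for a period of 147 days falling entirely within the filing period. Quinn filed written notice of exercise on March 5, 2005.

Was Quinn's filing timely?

363 days after October 2, 2003 is September 29, 2004.
Tolling adds 147 days: September 29, 2004 + 147 days = February 23, 2005.
February 23, 2005 is a Wednesday and not a day on which the transfer agent is closed, so no extension applies.
The deadline is February 23, 2005; the filing on March 5, 2005 is after that date.

No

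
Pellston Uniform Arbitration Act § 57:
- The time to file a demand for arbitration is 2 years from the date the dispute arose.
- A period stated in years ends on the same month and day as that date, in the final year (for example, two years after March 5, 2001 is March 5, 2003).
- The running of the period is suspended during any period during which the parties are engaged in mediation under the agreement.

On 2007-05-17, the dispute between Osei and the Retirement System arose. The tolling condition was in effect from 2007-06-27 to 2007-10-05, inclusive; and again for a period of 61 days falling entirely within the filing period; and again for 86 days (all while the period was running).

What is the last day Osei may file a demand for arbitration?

January 20, 2010

2 years after 2007-05-17 is May 17, 2009.
From June 27, 2007 through October 5, 2007 inclusive is 101 days; tolling adds 101 days: May 17, 2009 + 101 days = August 26, 2009.
Tolling adds 61 days: August 26, 2009 + 61 days = October 26, 2009.
Tolling adds 86 days: October 26, 2009 + 86 days = January 20, 2010.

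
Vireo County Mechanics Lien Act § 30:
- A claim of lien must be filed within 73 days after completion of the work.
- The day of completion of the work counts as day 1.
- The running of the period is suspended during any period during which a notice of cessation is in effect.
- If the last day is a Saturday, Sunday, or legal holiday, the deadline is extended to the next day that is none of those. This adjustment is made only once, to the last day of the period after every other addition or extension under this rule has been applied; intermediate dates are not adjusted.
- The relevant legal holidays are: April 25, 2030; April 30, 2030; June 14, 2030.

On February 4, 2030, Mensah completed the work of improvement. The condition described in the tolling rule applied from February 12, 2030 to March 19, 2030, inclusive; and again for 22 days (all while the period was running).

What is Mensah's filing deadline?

June 17, 2030

Counting February 4, 2030 as day 1, day 73 is April 17, 2030.
From February 12, 2030 through March 19, 2030 inclusive is 36 days; tolling adds 36 days: April 17, 2030 + 36 days = May 23, 2030.
Tolling adds 22 days: May 23, 2030 + 22 days = June 14, 2030.
June 14, 2030 is a listed holiday; June 15, 2030 is Saturday; June 16, 2030 is Sunday. The next qualifying day is June 17, 2030.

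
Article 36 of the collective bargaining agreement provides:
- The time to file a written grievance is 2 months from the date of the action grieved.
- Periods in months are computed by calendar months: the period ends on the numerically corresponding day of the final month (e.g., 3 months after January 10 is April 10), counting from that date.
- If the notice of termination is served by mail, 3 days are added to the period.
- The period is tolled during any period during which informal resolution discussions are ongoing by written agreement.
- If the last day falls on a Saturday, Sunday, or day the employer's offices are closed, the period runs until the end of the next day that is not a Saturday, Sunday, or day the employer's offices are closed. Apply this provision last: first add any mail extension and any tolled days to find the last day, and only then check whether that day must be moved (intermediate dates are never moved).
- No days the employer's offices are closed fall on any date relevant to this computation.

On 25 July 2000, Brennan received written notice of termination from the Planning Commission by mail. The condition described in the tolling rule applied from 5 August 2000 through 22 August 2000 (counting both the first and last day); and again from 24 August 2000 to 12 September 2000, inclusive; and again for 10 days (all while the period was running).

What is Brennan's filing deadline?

November 15, 2000

2 months after 25 July 2000 is September 25, 2000.
Service was by mail, adding 3 days: September 25, 2000 + 3 days = September 28, 2000.
From August 5, 2000 through August 22, 2000 inclusive is 18 days; tolling adds 18 days: September 28, 2000 + 18 days = October 16, 2000.
From August 24, 2000 through September 12, 2000 inclusive is 20 days; tolling adds 20 days: October 16, 2000 + 20 days = November 5, 2000.
Tolling adds 10 days: November 5, 2000 + 10 days = November 15, 2000.
November 15, 2000 is a Wednesday and not a day the employer's offices are closed, so no extension applies.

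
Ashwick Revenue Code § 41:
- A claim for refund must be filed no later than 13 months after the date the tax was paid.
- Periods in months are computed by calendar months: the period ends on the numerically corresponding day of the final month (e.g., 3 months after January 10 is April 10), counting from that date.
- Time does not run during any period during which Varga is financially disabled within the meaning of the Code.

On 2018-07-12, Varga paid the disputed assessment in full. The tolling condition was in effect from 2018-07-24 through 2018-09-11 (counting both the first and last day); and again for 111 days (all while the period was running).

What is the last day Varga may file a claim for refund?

January 20, 2020

13 months after 2018-07-12 is August 12, 2019.
From July 24, 2018 through September 11, 2018 inclusive is 50 days; tolling adds 50 days: August 12, 2019 + 50 days = October 1, 2019.
Tolling adds 111 days: October 1, 2019 + 111 days = January 20, 2020.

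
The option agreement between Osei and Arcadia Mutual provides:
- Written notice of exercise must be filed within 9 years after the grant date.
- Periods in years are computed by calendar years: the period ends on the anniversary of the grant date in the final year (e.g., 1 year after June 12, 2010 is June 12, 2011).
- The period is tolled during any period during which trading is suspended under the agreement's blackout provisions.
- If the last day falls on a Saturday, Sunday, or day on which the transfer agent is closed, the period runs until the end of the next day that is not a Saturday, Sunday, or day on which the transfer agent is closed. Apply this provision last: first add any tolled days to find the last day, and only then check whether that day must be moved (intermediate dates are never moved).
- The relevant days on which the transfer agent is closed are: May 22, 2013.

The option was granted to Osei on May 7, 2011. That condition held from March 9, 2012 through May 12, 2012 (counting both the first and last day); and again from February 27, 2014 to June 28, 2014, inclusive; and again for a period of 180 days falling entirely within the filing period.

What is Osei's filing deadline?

9 years after May 7, 2011 is May 7, 2020.
From March 9, 2012 through May 12, 2012 inclusive is 65 days; tolling adds 65 days: May 7, 2020 + 65 days = July 11, 2020.
From February 27, 2014 through June 28, 2014 inclusive is 122 days; tolling adds 122 days: July 11, 2020 + 122 days = November 10, 2020.
Tolling adds 180 days: November 10, 2020 + 180 days = May 9, 2021.
May 9, 2021 is Sunday. The next qualifying day is May 10, 2021.

May 10, 2021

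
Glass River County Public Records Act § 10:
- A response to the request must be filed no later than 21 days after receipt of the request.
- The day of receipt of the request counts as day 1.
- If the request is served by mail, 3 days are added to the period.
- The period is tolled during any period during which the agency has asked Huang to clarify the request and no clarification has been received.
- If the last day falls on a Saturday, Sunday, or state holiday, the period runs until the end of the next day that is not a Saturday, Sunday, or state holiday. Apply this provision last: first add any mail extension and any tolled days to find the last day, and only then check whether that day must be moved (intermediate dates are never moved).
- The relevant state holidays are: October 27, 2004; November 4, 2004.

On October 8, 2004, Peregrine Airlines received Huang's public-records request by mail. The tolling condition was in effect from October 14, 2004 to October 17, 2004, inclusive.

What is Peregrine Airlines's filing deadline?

Counting October 8, 2004 as day 1, day 21 is October 28, 2004.
Service was by mail, adding 3 days: October 28, 2004 + 3 days = October 31, 2004.
From October 14, 2004 through October 17, 2004 inclusive is 4 days; tolling adds 4 days: October 31, 2004 + 4 days = November 4, 2004.
November 4, 2004 is a listed holiday. The next qualifying day is November 5, 2004.

November 5, 2004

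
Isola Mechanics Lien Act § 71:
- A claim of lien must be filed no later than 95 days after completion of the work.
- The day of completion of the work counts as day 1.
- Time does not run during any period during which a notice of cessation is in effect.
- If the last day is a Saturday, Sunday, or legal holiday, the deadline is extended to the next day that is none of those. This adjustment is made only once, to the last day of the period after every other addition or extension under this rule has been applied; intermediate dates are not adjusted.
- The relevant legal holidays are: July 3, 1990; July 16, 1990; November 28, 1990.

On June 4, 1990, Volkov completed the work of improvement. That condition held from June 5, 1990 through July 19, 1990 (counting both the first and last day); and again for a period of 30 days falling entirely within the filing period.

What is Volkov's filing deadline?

Counting June 4, 1990 as day 1, day 95 is September 6, 1990.
From June 5, 1990 through July 19, 1990 inclusive is 45 days; tolling adds 45 days: September 6, 1990 + 45 days = October 21, 1990.
Tolling adds 30 days: October 21, 1990 + 30 days = November 20, 1990.
November 20, 1990 is a Tuesday and not a legal holiday, so no extension applies.

November 20, 1990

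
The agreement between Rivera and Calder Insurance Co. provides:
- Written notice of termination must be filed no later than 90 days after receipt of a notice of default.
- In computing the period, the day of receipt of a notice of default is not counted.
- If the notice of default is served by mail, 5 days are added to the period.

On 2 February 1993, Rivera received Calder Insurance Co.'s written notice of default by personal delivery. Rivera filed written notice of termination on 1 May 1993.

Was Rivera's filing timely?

Yes

90 days after 2 February 1993 is May 3, 1993.
Service was not by mail, so no mail extension applies.
The deadline is May 3, 1993; the filing on May 1, 1993 is on or before that date.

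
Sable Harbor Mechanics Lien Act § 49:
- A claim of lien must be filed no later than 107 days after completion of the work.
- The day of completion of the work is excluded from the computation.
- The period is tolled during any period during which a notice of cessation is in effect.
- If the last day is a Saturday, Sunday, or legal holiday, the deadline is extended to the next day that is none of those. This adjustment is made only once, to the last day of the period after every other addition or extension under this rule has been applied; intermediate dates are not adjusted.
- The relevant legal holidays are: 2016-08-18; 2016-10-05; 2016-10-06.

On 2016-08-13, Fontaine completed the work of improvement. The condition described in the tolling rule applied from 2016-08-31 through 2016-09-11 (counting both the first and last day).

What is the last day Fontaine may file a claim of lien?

December 12, 2016

107 days after 2016-08-13 is November 28, 2016.
From August 31, 2016 through September 11, 2016 inclusive is 12 days; tolling adds 12 days: November 28, 2016 + 12 days = December 10, 2016.
December 10, 2016 is Saturday; December 11, 2016 is Sunday. The next qualifying day is December 12, 2016.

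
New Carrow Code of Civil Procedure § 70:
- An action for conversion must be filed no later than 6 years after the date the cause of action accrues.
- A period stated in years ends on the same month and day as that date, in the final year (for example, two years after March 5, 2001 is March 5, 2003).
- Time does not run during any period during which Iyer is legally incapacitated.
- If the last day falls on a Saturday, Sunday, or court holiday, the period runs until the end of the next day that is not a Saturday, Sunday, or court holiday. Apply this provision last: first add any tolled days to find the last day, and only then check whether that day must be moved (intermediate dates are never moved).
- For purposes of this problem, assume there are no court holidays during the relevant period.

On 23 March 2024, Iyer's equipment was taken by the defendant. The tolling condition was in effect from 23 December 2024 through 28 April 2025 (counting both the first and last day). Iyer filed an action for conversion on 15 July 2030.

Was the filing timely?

Yes

6 years after 23 March 2024 is March 23, 2030.
From December 23, 2024 through April 28, 2025 inclusive is 127 days; tolling adds 127 days: March 23, 2030 + 127 days = July 28, 2030.
July 28, 2030 is Sunday. The next qualifying day is July 29, 2030.
The deadline is July 29, 2030; the filing on July 15, 2030 is on or before that date.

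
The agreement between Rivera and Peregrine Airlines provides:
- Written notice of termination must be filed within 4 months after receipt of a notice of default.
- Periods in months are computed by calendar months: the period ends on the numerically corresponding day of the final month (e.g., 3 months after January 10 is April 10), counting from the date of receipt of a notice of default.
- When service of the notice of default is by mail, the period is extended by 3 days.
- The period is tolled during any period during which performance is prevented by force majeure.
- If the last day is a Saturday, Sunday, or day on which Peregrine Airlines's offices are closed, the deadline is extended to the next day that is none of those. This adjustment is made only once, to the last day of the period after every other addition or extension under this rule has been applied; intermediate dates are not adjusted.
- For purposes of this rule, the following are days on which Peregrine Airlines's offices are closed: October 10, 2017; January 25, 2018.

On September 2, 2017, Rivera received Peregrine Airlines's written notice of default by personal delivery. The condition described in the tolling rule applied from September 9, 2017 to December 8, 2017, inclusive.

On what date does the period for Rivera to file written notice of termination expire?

4 months after September 2, 2017 is January 2, 2018.
Service was not by mail, so no mail extension applies.
From September 9, 2017 through December 8, 2017 inclusive is 91 days; tolling adds 91 days: January 2, 2018 + 91 days = April 3, 2018.
April 3, 2018 is a Tuesday and not a day on which Peregrine Airlines's offices are closed, so no extension applies.

April 3, 2018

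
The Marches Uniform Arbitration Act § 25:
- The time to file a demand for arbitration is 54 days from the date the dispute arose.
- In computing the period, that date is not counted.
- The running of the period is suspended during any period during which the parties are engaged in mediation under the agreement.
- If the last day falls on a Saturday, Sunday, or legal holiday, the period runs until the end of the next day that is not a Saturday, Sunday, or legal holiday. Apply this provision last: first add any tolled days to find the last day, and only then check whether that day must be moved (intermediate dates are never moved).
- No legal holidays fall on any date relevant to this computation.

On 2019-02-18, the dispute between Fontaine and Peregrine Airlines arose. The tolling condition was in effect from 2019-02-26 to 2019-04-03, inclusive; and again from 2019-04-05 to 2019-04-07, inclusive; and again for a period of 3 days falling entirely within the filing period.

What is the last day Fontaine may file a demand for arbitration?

54 days after 2019-02-18 is April 13, 2019.
From February 26, 2019 through April 3, 2019 inclusive is 37 days; tolling adds 37 days: April 13, 2019 + 37 days = May 20, 2019.
From April 5, 2019 through April 7, 2019 inclusive is 3 days; tolling adds 3 days: May 20, 2019 + 3 days = May 23, 2019.
Tolling adds 3 days: May 23, 2019 + 3 days = May 26, 2019.
May 26, 2019 is Sunday. The next qualifying day is May 27, 2019.

May 27, 2019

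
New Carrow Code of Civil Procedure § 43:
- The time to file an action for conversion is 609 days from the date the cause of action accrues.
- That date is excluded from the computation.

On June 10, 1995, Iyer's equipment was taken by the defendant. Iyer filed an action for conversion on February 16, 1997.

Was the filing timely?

609 days after June 10, 1995 is February 8, 1997.
The deadline is February 8, 1997; the filing on February 16, 1997 is after that date.

No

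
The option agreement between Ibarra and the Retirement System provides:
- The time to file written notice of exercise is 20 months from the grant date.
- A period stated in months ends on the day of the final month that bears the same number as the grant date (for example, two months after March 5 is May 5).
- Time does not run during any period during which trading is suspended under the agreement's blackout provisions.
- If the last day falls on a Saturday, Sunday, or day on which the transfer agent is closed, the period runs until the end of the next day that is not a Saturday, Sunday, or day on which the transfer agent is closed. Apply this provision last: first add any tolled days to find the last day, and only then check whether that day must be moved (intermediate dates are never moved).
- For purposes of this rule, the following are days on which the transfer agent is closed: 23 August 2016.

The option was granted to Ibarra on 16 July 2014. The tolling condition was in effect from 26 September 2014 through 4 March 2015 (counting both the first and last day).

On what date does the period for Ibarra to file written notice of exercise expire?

20 months after 16 July 2014 is March 16, 2016.
From September 26, 2014 through March 4, 2015 inclusive is 160 days; tolling adds 160 days: March 16, 2016 + 160 days = August 23, 2016.
August 23, 2016 is a listed holiday. The next qualifying day is August 24, 2016.

August 24, 2016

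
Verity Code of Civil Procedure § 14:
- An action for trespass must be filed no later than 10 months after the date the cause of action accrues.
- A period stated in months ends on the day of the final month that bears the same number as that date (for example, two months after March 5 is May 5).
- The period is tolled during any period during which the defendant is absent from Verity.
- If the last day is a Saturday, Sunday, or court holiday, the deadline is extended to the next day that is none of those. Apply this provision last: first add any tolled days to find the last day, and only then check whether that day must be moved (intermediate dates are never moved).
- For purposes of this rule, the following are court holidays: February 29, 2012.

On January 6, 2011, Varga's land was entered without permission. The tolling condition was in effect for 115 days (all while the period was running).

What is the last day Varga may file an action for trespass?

March 1, 2012

10 months after January 6, 2011 is November 6, 2011.
Tolling adds 115 days: November 6, 2011 + 115 days = February 29, 2012.
February 29, 2012 is a listed holiday. The next qualifying day is March 1, 2012.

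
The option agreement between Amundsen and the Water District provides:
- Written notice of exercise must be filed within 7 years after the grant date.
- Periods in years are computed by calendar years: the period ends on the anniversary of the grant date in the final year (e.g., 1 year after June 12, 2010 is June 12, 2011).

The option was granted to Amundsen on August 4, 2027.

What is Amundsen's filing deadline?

7 years after August 4, 2027 is August 4, 2034.

August 4, 2034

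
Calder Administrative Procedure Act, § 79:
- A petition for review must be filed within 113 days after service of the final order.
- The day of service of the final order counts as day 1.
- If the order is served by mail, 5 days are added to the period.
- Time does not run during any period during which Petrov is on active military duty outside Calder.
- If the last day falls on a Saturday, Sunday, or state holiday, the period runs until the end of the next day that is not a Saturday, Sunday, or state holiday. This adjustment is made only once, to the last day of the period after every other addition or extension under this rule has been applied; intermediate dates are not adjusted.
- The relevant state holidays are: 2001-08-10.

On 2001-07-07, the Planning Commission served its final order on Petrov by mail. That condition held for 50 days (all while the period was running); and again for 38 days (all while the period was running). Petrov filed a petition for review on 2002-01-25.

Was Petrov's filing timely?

Counting 2001-07-07 as day 1, day 113 is October 27, 2001.
Service was by mail, adding 5 days: October 27, 2001 + 5 days = November 1, 2001.
Tolling adds 50 days: November 1, 2001 + 50 days = December 21, 2001.
Tolling adds 38 days: December 21, 2001 + 38 days = January 28, 2002.
January 28, 2002 is a Monday and not a state holiday, so no extension applies.
The deadline is January 28, 2002; the filing on January 25, 2002 is on or before that date.

Yes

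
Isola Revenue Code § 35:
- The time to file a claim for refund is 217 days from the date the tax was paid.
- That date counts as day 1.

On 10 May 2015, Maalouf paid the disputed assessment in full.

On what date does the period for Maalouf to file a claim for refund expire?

Counting 10 May 2015 as day 1, day 217 is December 12, 2015.

December 12, 2015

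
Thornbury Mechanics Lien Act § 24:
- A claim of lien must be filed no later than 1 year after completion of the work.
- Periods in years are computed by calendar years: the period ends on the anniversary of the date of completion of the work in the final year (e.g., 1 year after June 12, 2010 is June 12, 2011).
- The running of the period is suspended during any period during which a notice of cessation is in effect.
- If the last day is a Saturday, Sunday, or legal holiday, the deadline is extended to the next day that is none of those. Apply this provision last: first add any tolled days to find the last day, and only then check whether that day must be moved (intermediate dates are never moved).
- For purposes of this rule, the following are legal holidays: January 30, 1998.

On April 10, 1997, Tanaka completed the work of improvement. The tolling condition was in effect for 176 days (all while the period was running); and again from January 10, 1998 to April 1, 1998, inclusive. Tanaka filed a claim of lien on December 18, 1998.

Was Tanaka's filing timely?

1 year after April 10, 1997 is April 10, 1998.
Tolling adds 176 days: April 10, 1998 + 176 days = October 3, 1998.
From January 10, 1998 through April 1, 1998 inclusive is 82 days; tolling adds 82 days: October 3, 1998 + 82 days = December 24, 1998.
December 24, 1998 is a Thursday and not a legal holiday, so no extension applies.
The deadline is December 24, 1998; the filing on December 18, 1998 is on or before that date.

Yes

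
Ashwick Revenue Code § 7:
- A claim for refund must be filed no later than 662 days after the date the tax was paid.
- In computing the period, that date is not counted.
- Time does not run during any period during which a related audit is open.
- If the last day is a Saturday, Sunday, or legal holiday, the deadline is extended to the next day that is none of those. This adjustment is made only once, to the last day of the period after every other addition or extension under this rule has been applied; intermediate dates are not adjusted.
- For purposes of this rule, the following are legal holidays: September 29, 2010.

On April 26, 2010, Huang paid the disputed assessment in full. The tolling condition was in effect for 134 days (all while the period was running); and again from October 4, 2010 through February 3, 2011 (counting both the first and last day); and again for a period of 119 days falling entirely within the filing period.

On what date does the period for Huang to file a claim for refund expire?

February 27, 2013

662 days after April 26, 2010 is February 17, 2012.
Tolling adds 134 days: February 17, 2012 + 134 days = June 30, 2012.
From October 4, 2010 through February 3, 2011 inclusive is 123 days; tolling adds 123 days: June 30, 2012 + 123 days = October 31, 2012.
Tolling adds 119 days: October 31, 2012 + 119 days = February 27, 2013.
February 27, 2013 is a Wednesday and not a legal holiday, so no extension applies.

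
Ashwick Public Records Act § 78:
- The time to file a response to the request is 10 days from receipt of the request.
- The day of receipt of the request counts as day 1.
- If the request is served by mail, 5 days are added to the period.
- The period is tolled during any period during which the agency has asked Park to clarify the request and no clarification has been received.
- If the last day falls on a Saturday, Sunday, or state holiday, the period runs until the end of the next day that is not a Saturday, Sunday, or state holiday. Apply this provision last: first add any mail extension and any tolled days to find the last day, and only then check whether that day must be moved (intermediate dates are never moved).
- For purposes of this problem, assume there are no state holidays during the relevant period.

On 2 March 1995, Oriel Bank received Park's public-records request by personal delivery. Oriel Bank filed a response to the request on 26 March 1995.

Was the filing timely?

No

Counting 2 March 1995 as day 1, day 10 is March 11, 1995.
Service was not by mail, so no mail extension applies.
March 11, 1995 is Saturday; March 12, 1995 is Sunday. The next qualifying day is March 13, 1995.
The deadline is March 13, 1995; the filing on March 26, 1995 is after that date.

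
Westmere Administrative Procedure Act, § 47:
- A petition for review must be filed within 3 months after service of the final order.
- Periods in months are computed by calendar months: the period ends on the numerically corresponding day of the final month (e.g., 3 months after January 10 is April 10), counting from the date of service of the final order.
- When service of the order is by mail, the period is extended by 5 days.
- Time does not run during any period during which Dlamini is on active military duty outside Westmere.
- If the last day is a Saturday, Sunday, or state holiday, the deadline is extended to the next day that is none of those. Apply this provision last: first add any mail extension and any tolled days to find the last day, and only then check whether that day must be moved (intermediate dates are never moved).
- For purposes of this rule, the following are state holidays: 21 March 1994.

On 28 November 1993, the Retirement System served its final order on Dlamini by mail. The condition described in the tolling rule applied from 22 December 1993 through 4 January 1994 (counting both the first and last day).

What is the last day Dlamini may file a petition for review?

March 22, 1994

3 months after 28 November 1993 is February 28, 1994.
Service was by mail, adding 5 days: February 28, 1994 + 5 days = March 5, 1994.
From December 22, 1993 through January 4, 1994 inclusive is 14 days; tolling adds 14 days: March 5, 1994 + 14 days = March 19, 1994.
March 19, 1994 is Saturday; March 20, 1994 is Sunday; March 21, 1994 is a listed holiday. The next qualifying day is March 22, 1994.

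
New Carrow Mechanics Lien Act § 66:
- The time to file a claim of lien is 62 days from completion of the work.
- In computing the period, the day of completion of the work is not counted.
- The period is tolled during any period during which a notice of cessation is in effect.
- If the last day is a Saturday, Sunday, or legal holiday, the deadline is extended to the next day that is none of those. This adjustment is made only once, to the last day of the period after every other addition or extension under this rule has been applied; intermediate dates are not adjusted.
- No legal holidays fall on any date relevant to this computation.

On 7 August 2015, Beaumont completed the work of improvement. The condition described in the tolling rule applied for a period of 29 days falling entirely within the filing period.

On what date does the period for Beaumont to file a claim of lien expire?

62 days after 7 August 2015 is October 8, 2015.
Tolling adds 29 days: October 8, 2015 + 29 days = November 6, 2015.
November 6, 2015 is a Friday and not a legal holiday, so no extension applies.

November 6, 2015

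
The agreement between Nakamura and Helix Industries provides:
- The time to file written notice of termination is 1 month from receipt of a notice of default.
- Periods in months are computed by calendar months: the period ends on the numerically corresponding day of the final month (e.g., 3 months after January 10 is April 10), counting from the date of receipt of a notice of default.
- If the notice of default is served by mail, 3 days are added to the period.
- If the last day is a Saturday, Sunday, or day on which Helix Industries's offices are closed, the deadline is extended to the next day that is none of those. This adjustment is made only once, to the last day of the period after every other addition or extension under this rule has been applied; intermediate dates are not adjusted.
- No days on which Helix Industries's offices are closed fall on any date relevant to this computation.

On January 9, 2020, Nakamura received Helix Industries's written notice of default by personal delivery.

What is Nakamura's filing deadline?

1 month after January 9, 2020 is February 9, 2020.
Service was not by mail, so no mail extension applies.
February 9, 2020 is Sunday. The next qualifying day is February 10, 2020.

February 10, 2020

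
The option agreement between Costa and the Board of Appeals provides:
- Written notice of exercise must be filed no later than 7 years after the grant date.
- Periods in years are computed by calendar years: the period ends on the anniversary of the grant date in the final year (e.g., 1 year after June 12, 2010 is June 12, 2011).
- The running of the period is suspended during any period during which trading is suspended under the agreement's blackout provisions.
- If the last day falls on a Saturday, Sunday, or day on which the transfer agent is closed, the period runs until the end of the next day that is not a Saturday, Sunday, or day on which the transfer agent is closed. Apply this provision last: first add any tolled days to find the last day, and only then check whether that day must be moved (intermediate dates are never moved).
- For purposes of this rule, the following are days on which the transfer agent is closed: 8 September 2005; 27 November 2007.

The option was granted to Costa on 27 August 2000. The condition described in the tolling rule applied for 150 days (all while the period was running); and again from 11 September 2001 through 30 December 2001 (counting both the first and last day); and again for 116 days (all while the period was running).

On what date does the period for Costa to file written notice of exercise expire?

September 8, 2008

7 years after 27 August 2000 is August 27, 2007.
Tolling adds 150 days: August 27, 2007 + 150 days = January 24, 2008.
From September 11, 2001 through December 30, 2001 inclusive is 111 days; tolling adds 111 days: January 24, 2008 + 111 days = May 14, 2008.
Tolling adds 116 days: May 14, 2008 + 116 days = September 7, 2008.
September 7, 2008 is Sunday. The next qualifying day is September 8, 2008.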